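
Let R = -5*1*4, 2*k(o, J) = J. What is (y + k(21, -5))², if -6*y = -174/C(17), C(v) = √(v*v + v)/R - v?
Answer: 13867651625/781923908 - 24842850*√34/195480977 ≈ 16.994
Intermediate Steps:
k(o, J) = J/2
R = -20 (R = -5*4 = -20)
C(v) = -v - √(v + v²)/20 (C(v) = √(v*v + v)/(-20) - v = √(v² + v)*(-1/20) - v = √(v + v²)*(-1/20) - v = -√(v + v²)/20 - v = -v - √(v + v²)/20)
y = 29/(-17 - 3*√34/20) (y = -(-29)/(-1*17 - √17*√(1 + 17)/20) = -(-29)/(-17 - 3*√34/20) = 29/(-17 - 3*√34/20) ≈ -1.6224)
(y + k(21, -5))² = ((-5800/3391 + 870*√34/57647) + (½)*(-5))² = ((-5800/3391 + 870*√34/57647) - 5/2)² = (-28555/6782 + 870*√34/57647)²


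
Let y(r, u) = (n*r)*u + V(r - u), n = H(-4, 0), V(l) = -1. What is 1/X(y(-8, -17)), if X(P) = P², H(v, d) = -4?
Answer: 1/297025 ≈ 3.3667e-6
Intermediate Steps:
n = -4
y(r, u) = -1 - 4*r*u (y(r, u) = (-4*r)*u - 1 = -4*r*u - 1 = -1 - 4*r*u)
1/X(y(-8, -17)) = 1/((-1 - 4*(-8)*(-17))²) = 1/((-1 - 544)²) = 1/((-545)²) = 1/297025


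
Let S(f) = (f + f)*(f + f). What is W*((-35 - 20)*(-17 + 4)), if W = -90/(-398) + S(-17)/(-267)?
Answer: -155890735/53133 ≈ -2934.0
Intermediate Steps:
S(f) = 4*f**2 (S(f) = (2*f)*(2*f) = 4*f**2)
W = -218029/53133 (W = -90/(-398) + (4*(-17)**2)/(-267) = -90*(-1/398) + (4*289)*(-1/267) = 45/199 + 1156*(-1/267) = 45/199 - 1156/267 = -218029/53133 ≈ -4.1035)
W*((-35 - 20)*(-17 + 4)) = -218029*(-35 - 20)*(-17 + 4)/53133 = -(-11991595)*(-13)/53133 = -218029/53133*715 = -155890735/53133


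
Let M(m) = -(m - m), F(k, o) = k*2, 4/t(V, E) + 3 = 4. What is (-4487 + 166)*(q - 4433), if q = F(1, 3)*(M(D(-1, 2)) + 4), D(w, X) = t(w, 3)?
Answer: 19120425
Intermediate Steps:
t(V, E) = 4 (t(V, E) = 4/(-3 + 4) = 4/1 = 4*1 = 4)
F(k, o) = 2*k
D(w, X) = 4
M(m) = 0 (M(m) = -1*0 = 0)
q = 8 (q = (2*1)*(0 + 4) = 2*4 = 8)
(-4487 + 166)*(q - 4433) = (-4487 + 166)*(8 - 4433) = -4321*(-4425) = 19120425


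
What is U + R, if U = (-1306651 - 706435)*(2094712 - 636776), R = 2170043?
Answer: -2934948380453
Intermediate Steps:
U = -2934950550496 (U = -2013086*1457936 = -2934950550496)
U + R = -2934950550496 + 2170043 = -2934948380453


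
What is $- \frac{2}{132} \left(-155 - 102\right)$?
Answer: $\frac{257}{66} \approx 3.8939$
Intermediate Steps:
$- \frac{2}{132} \left(-155 - 102\right) = \left(-2\right) \frac{1}{132} \left(-257\right) = \left(- \frac{1}{66}\right) \left(-257\right) = \frac{257}{66}$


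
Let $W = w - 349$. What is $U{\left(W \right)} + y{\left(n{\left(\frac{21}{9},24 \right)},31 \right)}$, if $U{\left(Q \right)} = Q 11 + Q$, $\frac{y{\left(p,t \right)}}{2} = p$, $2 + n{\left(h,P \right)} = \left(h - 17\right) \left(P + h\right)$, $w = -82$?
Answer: $- \frac{53536}{9} \approx -5948.4$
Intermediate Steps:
$n{\left(h,P \right)} = -2 + \left(-17 + h\right) \left(P + h\right)$ ($n{\left(h,P \right)} = -2 + \left(h - 17\right) \left(P + h\right) = -2 + \left(-17 + h\right) \left(P + h\right)$)
$y{\left(p,t \right)} = 2 p$
$W = -431$ ($W = -82 - 349 = -431$)
$U{\left(Q \right)} = 12 Q$ ($U{\left(Q \right)} = 11 Q + Q = 12 Q$)
$U{\left(W \right)} + y{\left(n{\left(\frac{21}{9},24 \right)},31 \right)} = 12 \left(-431\right) + 2 \left(-2 + \left(\frac{21}{9}\right)^{2} - 408 - 17 \cdot \frac{21}{9} + 24 \cdot \frac{21}{9}\right) = -5172 + 2 \left(-2 + \left(21 \cdot \frac{1}{9}\right)^{2} - 408 - 17 \cdot 21 \cdot \frac{1}{9} + 24 \cdot 21 \cdot \frac{1}{9}\right) = -5172 + 2 \left(-2 + \left(\frac{7}{3}\right)^{2} - 408 - \frac{119}{3} + 24 \cdot \frac{7}{3}\right) = -5172 + 2 \left(-2 + \frac{49}{9} - 408 - \frac{119}{3} + 56\right) = -5172 + 2 \left(- \frac{3494}{9}\right) = -5172 - \frac{6988}{9} = - \frac{53536}{9}$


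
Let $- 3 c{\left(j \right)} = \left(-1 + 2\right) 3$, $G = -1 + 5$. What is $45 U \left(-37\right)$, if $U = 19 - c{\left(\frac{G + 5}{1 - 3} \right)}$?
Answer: $-33300$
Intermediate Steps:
$G = 4$
$c{\left(j \right)} = -1$ ($c{\left(j \right)} = - \frac{\left(-1 + 2\right) 3}{3} = - \frac{1 \cdot 3}{3} = \left(- \frac{1}{3}\right) 3 = -1$)
$U = 20$ ($U = 19 - -1 = 19 + 1 = 20$)
$45 U \left(-37\right) = 45 \cdot 20 \left(-37\right) = 900 \left(-37\right) = -33300$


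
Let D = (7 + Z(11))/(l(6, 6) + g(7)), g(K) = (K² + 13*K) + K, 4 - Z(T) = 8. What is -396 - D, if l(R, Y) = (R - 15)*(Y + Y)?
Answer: -5149/13 ≈ -396.08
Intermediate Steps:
l(R, Y) = 2*Y*(-15 + R) (l(R, Y) = (-15 + R)*(2*Y) = 2*Y*(-15 + R))
Z(T) = -4 (Z(T) = 4 - 1*8 = 4 - 8 = -4)
g(K) = K² + 14*K
D = 1/13 (D = (7 - 4)/(2*6*(-15 + 6) + 7*(14 + 7)) = 3/(2*6*(-9) + 7*21) = 3/(-108 + 147) = 3/39 = 3*(1/39) = 1/13 ≈ 0.076923)
-396 - D = -396 - 1*1/13 = -396 - 1/13 = -5149/13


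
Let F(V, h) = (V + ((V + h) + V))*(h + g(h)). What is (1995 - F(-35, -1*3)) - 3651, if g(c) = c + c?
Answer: -2628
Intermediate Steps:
g(c) = 2*c
F(V, h) = 3*h*(h + 3*V) (F(V, h) = (V + ((V + h) + V))*(h + 2*h) = (V + (h + 2*V))*(3*h) = (h + 3*V)*(3*h) = 3*h*(h + 3*V))
(1995 - F(-35, -1*3)) - 3651 = (1995 - 3*(-1*3)*(-1*3 + 3*(-35))) - 3651 = (1995 - 3*(-3)*(-3 - 105)) - 3651 = (1995 - 3*(-3)*(-108)) - 3651 = (1995 - 1*972) - 3651 = (1995 - 972) - 3651 = 1023 - 3651 = -2628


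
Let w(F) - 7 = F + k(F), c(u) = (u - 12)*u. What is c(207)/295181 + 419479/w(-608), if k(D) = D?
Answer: -123773429414/356873829 ≈ -346.83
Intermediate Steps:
c(u) = u*(-12 + u) (c(u) = (-12 + u)*u = u*(-12 + u))
w(F) = 7 + 2*F (w(F) = 7 + (F + F) = 7 + 2*F)
c(207)/295181 + 419479/w(-608) = (207*(-12 + 207))/295181 + 419479/(7 + 2*(-608)) = (207*195)*(1/295181) + 419479/(7 - 1216) = 40365*(1/295181) + 419479/(-1209) = 40365/295181 + 419479*(-1/1209) = 40365/295181 - 419479/1209 = -123773429414/356873829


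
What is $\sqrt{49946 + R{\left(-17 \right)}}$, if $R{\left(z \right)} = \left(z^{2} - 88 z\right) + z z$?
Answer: $102 \sqrt{5} \approx 228.08$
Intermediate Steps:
$R{\left(z \right)} = - 88 z + 2 z^{2}$ ($R{\left(z \right)} = \left(z^{2} - 88 z\right) + z^{2} = - 88 z + 2 z^{2}$)
$\sqrt{49946 + R{\left(-17 \right)}} = \sqrt{49946 + 2 \left(-17\right) \left(-44 - 17\right)} = \sqrt{49946 + 2 \left(-17\right) \left(-61\right)} = \sqrt{49946 + 2074} = \sqrt{52020} = 102 \sqrt{5}$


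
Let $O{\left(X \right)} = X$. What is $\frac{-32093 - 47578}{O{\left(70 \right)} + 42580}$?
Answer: $- \frac{79671}{42650} \approx -1.868$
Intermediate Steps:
$\frac{-32093 - 47578}{O{\left(70 \right)} + 42580} = \frac{-32093 - 47578}{70 + 42580} = - \frac{79671}{42650}$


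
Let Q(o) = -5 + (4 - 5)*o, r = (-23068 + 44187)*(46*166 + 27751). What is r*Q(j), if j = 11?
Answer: -11957408848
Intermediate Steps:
r = 747338053 (r = 21119*(7636 + 27751) = 21119*35387 = 747338053)
Q(o) = -5 - o
r*Q(j) = 747338053*(-5 - 1*11) = 747338053*(-5 - 11) = 747338053*(-16) = -11957408848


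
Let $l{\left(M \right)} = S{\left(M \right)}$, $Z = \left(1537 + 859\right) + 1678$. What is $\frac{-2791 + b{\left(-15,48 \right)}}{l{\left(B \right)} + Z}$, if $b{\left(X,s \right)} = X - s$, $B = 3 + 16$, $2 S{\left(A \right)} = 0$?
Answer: $- \frac{1427}{2037} \approx -0.70054$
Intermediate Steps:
$Z = 4074$ ($Z = 2396 + 1678 = 4074$)
$S{\left(A \right)} = 0$ ($S{\left(A \right)} = \frac{1}{2} \cdot 0 = 0$)
$B = 19$
$l{\left(M \right)} = 0$
$\frac{-2791 + b{\left(-15,48 \right)}}{l{\left(B \right)} + Z} = \frac{-2791 - 63}{0 + 4074} = \frac{-2791 - 63}{4074} = \left(-2791 - 63\right) \frac{1}{4074} = \left(-2854\right) \frac{1}{4074} = - \frac{1427}{2037}$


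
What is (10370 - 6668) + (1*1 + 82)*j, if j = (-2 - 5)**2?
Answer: 7769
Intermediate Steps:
j = 49 (j = (-7)**2 = 49)
(10370 - 6668) + (1*1 + 82)*j = (10370 - 6668) + (1*1 + 82)*49 = 3702 + (1 + 82)*49 = 3702 + 83*49 = 3702 + 4067 = 7769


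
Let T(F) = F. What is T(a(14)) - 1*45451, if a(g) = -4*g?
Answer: -45507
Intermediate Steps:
T(a(14)) - 1*45451 = -4*14 - 1*45451 = -56 - 45451 = -45507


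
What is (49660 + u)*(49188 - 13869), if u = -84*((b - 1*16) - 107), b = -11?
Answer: 2151492204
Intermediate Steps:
u = 11256 (u = -84*((-11 - 1*16) - 107) = -84*((-11 - 16) - 107) = -84*(-27 - 107) = -84*(-134) = 11256)
(49660 + u)*(49188 - 13869) = (49660 + 11256)*(49188 - 13869) = 60916*35319 = 2151492204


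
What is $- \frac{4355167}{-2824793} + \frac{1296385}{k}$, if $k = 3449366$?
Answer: $\frac{18684584247427}{9743744931238} \approx 1.9176$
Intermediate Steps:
$- \frac{4355167}{-2824793} + \frac{1296385}{k} = - \frac{4355167}{-2824793} + \frac{1296385}{3449366} = \left(-4355167\right) \left(- \frac{1}{2824793}\right) + 1296385 \cdot \frac{1}{3449366} = \frac{4355167}{2824793} + \frac{1296385}{3449366} = \frac{18684584247427}{9743744931238}$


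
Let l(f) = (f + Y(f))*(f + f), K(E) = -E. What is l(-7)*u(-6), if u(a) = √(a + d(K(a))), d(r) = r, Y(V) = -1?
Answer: 0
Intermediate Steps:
l(f) = 2*f*(-1 + f) (l(f) = (f - 1)*(f + f) = (-1 + f)*(2*f) = 2*f*(-1 + f))
u(a) = 0 (u(a) = √(a - a) = √0 = 0)
l(-7)*u(-6) = (2*(-7)*(-1 - 7))*0 = (2*(-7)*(-8))*0 = 112*0 = 0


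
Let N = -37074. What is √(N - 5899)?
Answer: 7*I*√877 ≈ 207.3*I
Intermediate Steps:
√(N - 5899) = √(-37074 - 5899) = √(-42973) = 7*I*√877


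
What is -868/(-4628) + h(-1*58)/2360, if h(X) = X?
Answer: 222507/1365260 ≈ 0.16298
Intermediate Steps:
-868/(-4628) + h(-1*58)/2360 = -868/(-4628) - 1*58/2360 = -868*(-1/4628) - 58*1/2360 = 217/1157 - 29/1180 = 222507/1365260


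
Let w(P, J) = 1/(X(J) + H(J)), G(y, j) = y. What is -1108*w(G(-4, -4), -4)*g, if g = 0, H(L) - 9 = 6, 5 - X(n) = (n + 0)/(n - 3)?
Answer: 0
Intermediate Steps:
X(n) = 5 - n/(-3 + n) (X(n) = 5 - (n + 0)/(n - 3) = 5 - n/(-3 + n))
H(L) = 15 (H(L) = 9 + 6 = 15)
w(P, J) = 1/(15 + (-15 + 4*J)/(-3 + J)) (w(P, J) = 1/((-15 + 4*J)/(-3 + J) + 15) = 1/(15 + (-15 + 4*J)/(-3 + J)))
-1108*w(G(-4, -4), -4)*g = -1108*(-3 - 4)/(-60 + 19*(-4))*0 = -1108*-7/(-60 - 76)*0 = -1108*-7/(-136)*0 = -1108*(-1/136*(-7))*0 = -1939*0/34 = -1108*0 = 0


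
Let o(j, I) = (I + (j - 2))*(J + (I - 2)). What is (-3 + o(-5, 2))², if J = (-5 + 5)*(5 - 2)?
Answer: 9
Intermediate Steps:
J = 0 (J = 0*3 = 0)
o(j, I) = (-2 + I)*(-2 + I + j) (o(j, I) = (I + (j - 2))*(0 + (I - 2)) = (I + (-2 + j))*(0 + (-2 + I)) = (-2 + I + j)*(-2 + I) = (-2 + I)*(-2 + I + j))
(-3 + o(-5, 2))² = (-3 + (4 + 2² - 4*2 - 2*(-5) + 2*(-5)))² = (-3 + (4 + 4 - 8 + 10 - 10))² = (-3 + 0)² = (-3)² = 9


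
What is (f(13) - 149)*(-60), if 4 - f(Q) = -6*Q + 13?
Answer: 4800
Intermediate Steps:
f(Q) = -9 + 6*Q (f(Q) = 4 - (-6*Q + 13) = 4 - (13 - 6*Q) = 4 + (-13 + 6*Q) = -9 + 6*Q)
(f(13) - 149)*(-60) = ((-9 + 6*13) - 149)*(-60) = ((-9 + 78) - 149)*(-60) = (69 - 149)*(-60) = -80*(-60) = 4800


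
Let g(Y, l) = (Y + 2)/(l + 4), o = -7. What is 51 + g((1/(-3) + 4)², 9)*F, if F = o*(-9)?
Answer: 1636/13 ≈ 125.85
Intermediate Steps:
g(Y, l) = (2 + Y)/(4 + l)
F = 63 (F = -7*(-9) = 63)
51 + g((1/(-3) + 4)², 9)*F = 51 + ((2 + (1/(-3) + 4)²)/(4 + 9))*63 = 51 + ((2 + (-⅓ + 4)²)/13)*63 = 51 + ((2 + (11/3)²)/13)*63 = 51 + ((2 + 121/9)/13)*63 = 51 + ((1/13)*(139/9))*63 = 51 + (139/117)*63 = 51 + 973/13 = 1636/13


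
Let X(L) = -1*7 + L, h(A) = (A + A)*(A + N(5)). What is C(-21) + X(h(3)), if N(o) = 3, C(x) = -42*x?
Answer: 911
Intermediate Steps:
h(A) = 2*A*(3 + A) (h(A) = (A + A)*(A + 3) = (2*A)*(3 + A) = 2*A*(3 + A))
X(L) = -7 + L
C(-21) + X(h(3)) = -42*(-21) + (-7 + 2*3*(3 + 3)) = 882 + (-7 + 2*3*6) = 882 + (-7 + 36) = 882 + 29 = 911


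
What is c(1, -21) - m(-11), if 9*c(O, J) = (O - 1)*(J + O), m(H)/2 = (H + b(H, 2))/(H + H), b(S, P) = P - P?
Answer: -1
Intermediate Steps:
b(S, P) = 0
m(H) = 1 (m(H) = 2*((H + 0)/(H + H)) = 2*(H/((2*H))) = 2*(H*(1/(2*H))) = 2*(1/2) = 1)
c(O, J) = (-1 + O)*(J + O)/9 (c(O, J) = ((O - 1)*(J + O))/9 = ((-1 + O)*(J + O))/9 = (-1 + O)*(J + O)/9)
c(1, -21) - m(-11) = (-1/9*(-21) - 1/9*1 + (1/9)*1**2 + (1/9)*(-21)*1) - 1*1 = (7/3 - 1/9 + (1/9)*1 - 7/3) - 1 = (7/3 - 1/9 + 1/9 - 7/3) - 1 = 0 - 1 = -1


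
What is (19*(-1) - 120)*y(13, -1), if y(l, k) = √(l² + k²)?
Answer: -139*√170 ≈ -1812.3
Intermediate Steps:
y(l, k) = √(k² + l²)
(19*(-1) - 120)*y(13, -1) = (19*(-1) - 120)*√((-1)² + 13²) = (-19 - 120)*√(1 + 169) = -139*√170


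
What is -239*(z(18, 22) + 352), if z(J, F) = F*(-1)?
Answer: -78870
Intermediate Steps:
z(J, F) = -F
-239*(z(18, 22) + 352) = -239*(-1*22 + 352) = -239*(-22 + 352) = -239*330 = -78870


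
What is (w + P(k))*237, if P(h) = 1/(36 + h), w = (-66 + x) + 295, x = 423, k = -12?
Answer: 1236271/8 ≈ 1.5453e+5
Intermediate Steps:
w = 652 (w = (-66 + 423) + 295 = 357 + 295 = 652)
(w + P(k))*237 = (652 + 1/(36 - 12))*237 = (652 + 1/24)*237 = (15649/24)*237 = 1236271/8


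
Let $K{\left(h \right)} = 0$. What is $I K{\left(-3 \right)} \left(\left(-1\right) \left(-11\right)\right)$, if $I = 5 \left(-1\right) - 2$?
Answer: $0$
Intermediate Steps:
$I = -7$ ($I = -5 - 2 = -7$)
$I K{\left(-3 \right)} \left(\left(-1\right) \left(-11\right)\right) = \left(-7\right) 0 \left(\left(-1\right) \left(-11\right)\right) = 0 \cdot 11 = 0$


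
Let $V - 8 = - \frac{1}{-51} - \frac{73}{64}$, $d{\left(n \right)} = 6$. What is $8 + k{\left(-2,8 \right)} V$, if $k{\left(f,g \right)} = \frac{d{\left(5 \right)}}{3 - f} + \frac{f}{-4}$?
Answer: $\frac{37813}{1920} \approx 19.694$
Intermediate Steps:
$V = \frac{22453}{3264}$ ($V = 8 - \left(- \frac{1}{51} + \frac{73}{64}\right) = 8 - \frac{3659}{3264} = \frac{22453}{3264} \approx 6.879$)
$k{\left(f,g \right)} = \frac{6}{3 - f} - \frac{f}{4}$ ($k{\left(f,g \right)} = \frac{6}{3 - f} + \frac{f}{-4} = \frac{6}{3 - f} + f \left(- \frac{1}{4}\right) = \frac{6}{3 - f} - \frac{f}{4}$)
$8 + k{\left(-2,8 \right)} V = 8 + \frac{-24 - \left(-2\right)^{2} + 3 \left(-2\right)}{4 \left(-3 - 2\right)} \frac{22453}{3264} = 8 + \frac{-24 - 4 - 6}{4 \left(-5\right)} \frac{22453}{3264} = 8 + \frac{1}{4} \left(- \frac{1}{5}\right) \left(-24 - 4 - 6\right) \frac{22453}{3264} = 8 + \frac{1}{4} \left(- \frac{1}{5}\right) \left(-34\right) \frac{22453}{3264} = 8 + \frac{17}{10} \cdot \frac{22453}{3264} = 8 + \frac{22453}{1920} = \frac{37813}{1920}$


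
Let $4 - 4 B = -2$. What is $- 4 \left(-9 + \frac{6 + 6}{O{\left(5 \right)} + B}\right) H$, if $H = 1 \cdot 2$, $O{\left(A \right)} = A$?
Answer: $\frac{744}{13} \approx 57.231$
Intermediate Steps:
$B = \frac{3}{2}$ ($B = 1 - - \frac{1}{2} = 1 + \frac{1}{2} = \frac{3}{2} \approx 1.5$)
$H = 2$
$- 4 \left(-9 + \frac{6 + 6}{O{\left(5 \right)} + B}\right) H = - 4 \left(-9 + \frac{6 + 6}{5 + \frac{3}{2}}\right) 2 = - 4 \left(-9 + \frac{12}{\frac{13}{2}}\right) 2 = - 4 \left(-9 + 12 \cdot \frac{2}{13}\right) 2 = - 4 \left(-9 + \frac{24}{13}\right) 2 = \left(-4\right) \left(- \frac{93}{13}\right) 2 = \frac{372}{13} \cdot 2 = \frac{744}{13}$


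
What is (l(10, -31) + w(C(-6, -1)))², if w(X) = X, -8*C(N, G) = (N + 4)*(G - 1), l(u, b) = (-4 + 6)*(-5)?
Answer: 441/4 ≈ 110.25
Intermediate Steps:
l(u, b) = -10 (l(u, b) = 2*(-5) = -10)
C(N, G) = -(-1 + G)*(4 + N)/8 (C(N, G) = -(N + 4)*(G - 1)/8 = -(4 + N)*(-1 + G)/8 = -(-1 + G)*(4 + N)/8)
(l(10, -31) + w(C(-6, -1)))² = (-10 + (½ - ½*(-1) + (⅛)*(-6) - ⅛*(-1)*(-6)))² = (-10 + (½ + ½ - ¾ - ¾))² = (-10 - ½)² = (-21/2)² = 441/4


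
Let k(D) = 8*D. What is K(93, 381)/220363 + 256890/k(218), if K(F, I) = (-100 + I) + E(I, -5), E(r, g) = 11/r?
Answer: 10784117595619/73211640216 ≈ 147.30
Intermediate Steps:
K(F, I) = -100 + I + 11/I (K(F, I) = (-100 + I) + 11/I = -100 + I + 11/I)
K(93, 381)/220363 + 256890/k(218) = (-100 + 381 + 11/381)/220363 + 256890/((8*218)) = (-100 + 381 + 11*(1/381))*(1/220363) + 256890/1744 = (-100 + 381 + 11/381)*(1/220363) + 256890*(1/1744) = (107072/381)*(1/220363) + 128445/872 = 107072/83958303 + 128445/872 = 10784117595619/73211640216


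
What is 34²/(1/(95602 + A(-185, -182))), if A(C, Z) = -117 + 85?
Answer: 110478920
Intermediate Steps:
A(C, Z) = -32
34²/(1/(95602 + A(-185, -182))) = 34²/(1/(95602 - 32)) = 1156/(1/95570) = 1156*95570 = 110478920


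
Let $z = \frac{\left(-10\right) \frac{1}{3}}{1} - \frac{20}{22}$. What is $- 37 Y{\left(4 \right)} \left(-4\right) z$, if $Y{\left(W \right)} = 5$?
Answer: $- \frac{103600}{33} \approx -3139.4$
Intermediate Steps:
$z = - \frac{140}{33}$ ($z = \left(-10\right) \frac{1}{3} \cdot 1 - \frac{10}{11} = \left(- \frac{10}{3}\right) 1 - \frac{10}{11} = - \frac{10}{3} - \frac{10}{11} = - \frac{140}{33} \approx -4.2424$)
$- 37 Y{\left(4 \right)} \left(-4\right) z = - 37 \cdot 5 \left(-4\right) \left(- \frac{140}{33}\right) = \left(-37\right) \left(-20\right) \left(- \frac{140}{33}\right) = 740 \left(- \frac{140}{33}\right) = - \frac{103600}{33}$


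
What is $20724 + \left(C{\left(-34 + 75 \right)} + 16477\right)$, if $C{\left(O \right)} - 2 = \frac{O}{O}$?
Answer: $37204$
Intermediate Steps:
$C{\left(O \right)} = 3$ ($C{\left(O \right)} = 2 + \frac{O}{O} = 2 + 1 = 3$)
$20724 + \left(C{\left(-34 + 75 \right)} + 16477\right) = 20724 + \left(3 + 16477\right) = 20724 + 16480 = 37204$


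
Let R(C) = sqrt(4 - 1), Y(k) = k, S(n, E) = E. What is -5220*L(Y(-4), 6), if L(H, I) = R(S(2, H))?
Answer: -5220*sqrt(3) ≈ -9041.3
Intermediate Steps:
R(C) = sqrt(3)
L(H, I) = sqrt(3)
-5220*L(Y(-4), 6) = -5220*sqrt(3)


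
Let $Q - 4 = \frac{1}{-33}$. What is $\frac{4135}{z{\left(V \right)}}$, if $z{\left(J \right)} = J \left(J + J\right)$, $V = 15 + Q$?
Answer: $\frac{4503015}{783752} \approx 5.7455$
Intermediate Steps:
$Q = \frac{131}{33}$ ($Q = 4 + \frac{1}{-33} = 4 - \frac{1}{33} = \frac{131}{33} \approx 3.9697$)
$V = \frac{626}{33}$ ($V = 15 + \frac{131}{33} = \frac{626}{33} \approx 18.97$)
$z{\left(J \right)} = 2 J^{2}$ ($z{\left(J \right)} = J 2 J = 2 J^{2}$)
$\frac{4135}{z{\left(V \right)}} = \frac{4135}{2 \left(\frac{626}{33}\right)^{2}} = \frac{4135}{2 \cdot \frac{391876}{1089}} = \frac{4135}{\frac{783752}{1089}} = 4135 \cdot \frac{1089}{783752} = \frac{4503015}{783752}$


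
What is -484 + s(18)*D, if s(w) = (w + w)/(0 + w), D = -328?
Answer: -1140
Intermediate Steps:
s(w) = 2 (s(w) = (2*w)/w = 2)
-484 + s(18)*D = -484 + 2*(-328) = -484 - 656 = -1140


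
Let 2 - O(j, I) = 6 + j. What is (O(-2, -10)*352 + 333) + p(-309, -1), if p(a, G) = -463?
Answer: -834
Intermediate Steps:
O(j, I) = -4 - j (O(j, I) = 2 - (6 + j) = 2 + (-6 - j) = -4 - j)
(O(-2, -10)*352 + 333) + p(-309, -1) = ((-4 - 1*(-2))*352 + 333) - 463 = ((-4 + 2)*352 + 333) - 463 = (-2*352 + 333) - 463 = (-704 + 333) - 463 = -371 - 463 = -834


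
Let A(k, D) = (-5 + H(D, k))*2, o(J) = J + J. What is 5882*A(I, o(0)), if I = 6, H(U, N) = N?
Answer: 11764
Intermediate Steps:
o(J) = 2*J
A(k, D) = -10 + 2*k (A(k, D) = (-5 + k)*2 = -10 + 2*k)
5882*A(I, o(0)) = 5882*(-10 + 2*6) = 5882*(-10 + 12) = 5882*2 = 11764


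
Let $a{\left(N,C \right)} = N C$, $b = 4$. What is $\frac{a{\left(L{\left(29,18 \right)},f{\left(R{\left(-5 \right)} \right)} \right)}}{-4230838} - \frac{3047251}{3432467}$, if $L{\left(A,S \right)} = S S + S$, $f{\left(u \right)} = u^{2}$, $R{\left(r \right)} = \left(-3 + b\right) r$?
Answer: $- \frac{6460886459594}{7261105908673} \approx -0.88979$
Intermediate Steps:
$R{\left(r \right)} = r$ ($R{\left(r \right)} = \left(-3 + 4\right) r = 1 r = r$)
$L{\left(A,S \right)} = S + S^{2}$ ($L{\left(A,S \right)} = S^{2} + S = S + S^{2}$)
$a{\left(N,C \right)} = C N$
$\frac{a{\left(L{\left(29,18 \right)},f{\left(R{\left(-5 \right)} \right)} \right)}}{-4230838} - \frac{3047251}{3432467} = \frac{\left(-5\right)^{2} \cdot 18 \left(1 + 18\right)}{-4230838} - \frac{3047251}{3432467} = 25 \cdot 18 \cdot 19 \left(- \frac{1}{4230838}\right) - \frac{3047251}{3432467} = 25 \cdot 342 \left(- \frac{1}{4230838}\right) - \frac{3047251}{3432467} = 8550 \left(- \frac{1}{4230838}\right) - \frac{3047251}{3432467} = - \frac{4275}{2115419} - \frac{3047251}{3432467} = - \frac{6460886459594}{7261105908673}$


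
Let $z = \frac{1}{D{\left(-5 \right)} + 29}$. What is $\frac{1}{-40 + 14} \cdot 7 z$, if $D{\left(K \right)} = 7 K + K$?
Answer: $\frac{7}{286} \approx 0.024476$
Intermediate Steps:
$D{\left(K \right)} = 8 K$
$z = - \frac{1}{11}$ ($z = \frac{1}{8 \left(-5\right) + 29} = \frac{1}{-40 + 29} = \frac{1}{-11} = - \frac{1}{11} \approx -0.090909$)
$\frac{1}{-40 + 14} \cdot 7 z = \frac{1}{-40 + 14} \cdot 7 \left(- \frac{1}{11}\right) = \frac{1}{-26} \cdot 7 \left(- \frac{1}{11}\right) = \left(- \frac{1}{26}\right) 7 \left(- \frac{1}{11}\right) = \left(- \frac{7}{26}\right) \left(- \frac{1}{11}\right) = \frac{7}{286}$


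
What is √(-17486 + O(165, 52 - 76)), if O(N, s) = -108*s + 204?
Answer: I*√14690 ≈ 121.2*I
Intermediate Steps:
O(N, s) = 204 - 108*s
√(-17486 + O(165, 52 - 76)) = √(-17486 + (204 - 108*(52 - 76))) = √(-17486 + (204 - 108*(-24))) = √(-17486 + (204 + 2592)) = √(-17486 + 2796) = √(-14690) = I*√14690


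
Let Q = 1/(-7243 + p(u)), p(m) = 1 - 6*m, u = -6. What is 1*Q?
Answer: -1/7206 ≈ -0.00013877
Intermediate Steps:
Q = -1/7206 (Q = 1/(-7243 + (1 - 6*(-6))) = 1/(-7243 + (1 + 36)) = 1/(-7243 + 37) = 1/(-7206) = -1/7206 ≈ -0.00013877)
1*Q = 1*(-1/7206) = -1/7206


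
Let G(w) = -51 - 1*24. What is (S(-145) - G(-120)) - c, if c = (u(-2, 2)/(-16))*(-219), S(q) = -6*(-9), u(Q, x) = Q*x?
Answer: 735/4 ≈ 183.75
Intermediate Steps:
S(q) = 54
G(w) = -75 (G(w) = -51 - 24 = -75)
c = -219/4 (c = (-2*2/(-16))*(-219) = -4*(-1/16)*(-219) = (¼)*(-219) = -219/4 ≈ -54.750)
(S(-145) - G(-120)) - c = (54 - 1*(-75)) - 1*(-219/4) = (54 + 75) + 219/4 = 129 + 219/4 = 735/4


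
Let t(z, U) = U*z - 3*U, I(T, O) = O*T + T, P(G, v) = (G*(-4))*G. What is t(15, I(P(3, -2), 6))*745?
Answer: -2252880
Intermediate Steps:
P(G, v) = -4*G² (P(G, v) = (-4*G)*G = -4*G²)
I(T, O) = T + O*T
t(z, U) = -3*U + U*z
t(15, I(P(3, -2), 6))*745 = (((-4*3²)*(1 + 6))*(-3 + 15))*745 = ((-4*9*7)*12)*745 = (-36*7*12)*745 = -252*12*745 = -3024*745 = -2252880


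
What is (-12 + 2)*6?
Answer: -60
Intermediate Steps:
(-12 + 2)*6 = -10*6 = -60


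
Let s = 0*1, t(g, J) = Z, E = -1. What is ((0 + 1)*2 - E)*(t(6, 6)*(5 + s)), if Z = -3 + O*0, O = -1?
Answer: -45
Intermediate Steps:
Z = -3 (Z = -3 - 1*0 = -3 + 0 = -3)
t(g, J) = -3
s = 0
((0 + 1)*2 - E)*(t(6, 6)*(5 + s)) = ((0 + 1)*2 - 1*(-1))*(-3*(5 + 0)) = (1*2 + 1)*(-3*5) = (2 + 1)*(-15) = 3*(-15) = -45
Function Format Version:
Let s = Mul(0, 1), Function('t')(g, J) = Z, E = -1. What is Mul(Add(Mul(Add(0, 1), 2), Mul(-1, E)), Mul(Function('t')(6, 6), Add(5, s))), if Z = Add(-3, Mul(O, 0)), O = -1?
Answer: -45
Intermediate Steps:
Z = -3 (Z = Add(-3, Mul(-1, 0)) = Add(-3, 0) = -3)
Function('t')(g, J) = -3
s = 0
Mul(Add(Mul(Add(0, 1), 2), Mul(-1, E)), Mul(Function('t')(6, 6), Add(5, s))) = Mul(Add(Mul(Add(0, 1), 2), Mul(-1, -1)), Mul(-3, Add(5, 0))) = Mul(Add(Mul(1, 2), 1), Mul(-3, 5)) = Mul(Add(2, 1), -15) = Mul(3, -15) = -45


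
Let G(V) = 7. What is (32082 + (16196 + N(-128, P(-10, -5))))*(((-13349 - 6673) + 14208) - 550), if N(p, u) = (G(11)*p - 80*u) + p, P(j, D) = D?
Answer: -303270056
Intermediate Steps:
N(p, u) = -80*u + 8*p (N(p, u) = (7*p - 80*u) + p = (-80*u + 7*p) + p = -80*u + 8*p)
(32082 + (16196 + N(-128, P(-10, -5))))*(((-13349 - 6673) + 14208) - 550) = (32082 + (16196 + (-80*(-5) + 8*(-128))))*(((-13349 - 6673) + 14208) - 550) = (32082 + (16196 + (400 - 1024)))*((-20022 + 14208) - 550) = (32082 + (16196 - 624))*(-5814 - 550) = (32082 + 15572)*(-6364) = 47654*(-6364) = -303270056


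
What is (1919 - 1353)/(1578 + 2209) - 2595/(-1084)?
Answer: 10440809/4105108 ≈ 2.5434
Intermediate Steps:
(1919 - 1353)/(1578 + 2209) - 2595/(-1084) = 566/3787 - 2595*(-1/1084) = 566*(1/3787) + 2595/1084 = 566/3787 + 2595/1084 = 10440809/4105108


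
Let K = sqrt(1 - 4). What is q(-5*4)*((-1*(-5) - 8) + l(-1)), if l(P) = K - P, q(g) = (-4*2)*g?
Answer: -320 + 160*I*sqrt(3) ≈ -320.0 + 277.13*I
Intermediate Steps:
q(g) = -8*g
K = I*sqrt(3) (K = sqrt(-3) = I*sqrt(3) ≈ 1.732*I)
l(P) = -P + I*sqrt(3) (l(P) = I*sqrt(3) - P = -P + I*sqrt(3))
q(-5*4)*((-1*(-5) - 8) + l(-1)) = (-(-40)*4)*((-1*(-5) - 8) + (-1*(-1) + I*sqrt(3))) = (-8*(-20))*((5 - 8) + (1 + I*sqrt(3))) = 160*(-3 + (1 + I*sqrt(3))) = 160*(-2 + I*sqrt(3)) = -320 + 160*I*sqrt(3)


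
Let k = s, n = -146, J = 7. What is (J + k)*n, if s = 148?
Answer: -22630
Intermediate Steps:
k = 148
(J + k)*n = (7 + 148)*(-146) = 155*(-146) = -22630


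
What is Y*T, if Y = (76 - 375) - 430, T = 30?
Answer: -21870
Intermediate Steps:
Y = -729 (Y = -299 - 430 = -729)
Y*T = -729*30 = -21870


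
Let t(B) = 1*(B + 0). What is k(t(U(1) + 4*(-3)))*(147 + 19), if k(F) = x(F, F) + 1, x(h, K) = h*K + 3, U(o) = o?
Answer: 20750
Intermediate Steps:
x(h, K) = 3 + K*h (x(h, K) = K*h + 3 = 3 + K*h)
t(B) = B (t(B) = 1*B = B)
k(F) = 4 + F**2 (k(F) = (3 + F*F) + 1 = (3 + F**2) + 1 = 4 + F**2)
k(t(U(1) + 4*(-3)))*(147 + 19) = (4 + (1 + 4*(-3))**2)*(147 + 19) = (4 + (1 - 12)**2)*166 = (4 + (-11)**2)*166 = (4 + 121)*166 = 125*166 = 20750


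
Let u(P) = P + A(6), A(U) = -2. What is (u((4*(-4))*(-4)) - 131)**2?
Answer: 4761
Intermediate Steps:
u(P) = -2 + P (u(P) = P - 2 = -2 + P)
(u((4*(-4))*(-4)) - 131)**2 = ((-2 + (4*(-4))*(-4)) - 131)**2 = ((-2 - 16*(-4)) - 131)**2 = ((-2 + 64) - 131)**2 = (62 - 131)**2 = (-69)**2 = 4761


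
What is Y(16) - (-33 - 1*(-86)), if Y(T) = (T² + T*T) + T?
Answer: 475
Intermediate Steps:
Y(T) = T + 2*T² (Y(T) = (T² + T²) + T = 2*T² + T = T + 2*T²)
Y(16) - (-33 - 1*(-86)) = 16*(1 + 2*16) - (-33 - 1*(-86)) = 16*(1 + 32) - (-33 + 86) = 16*33 - 1*53 = 528 - 53 = 475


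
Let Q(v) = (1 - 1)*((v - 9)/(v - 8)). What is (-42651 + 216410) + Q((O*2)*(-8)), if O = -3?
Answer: 173759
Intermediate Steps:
Q(v) = 0 (Q(v) = 0*((-9 + v)/(-8 + v)) = 0)
(-42651 + 216410) + Q((O*2)*(-8)) = (-42651 + 216410) + 0 = 173759 + 0 = 173759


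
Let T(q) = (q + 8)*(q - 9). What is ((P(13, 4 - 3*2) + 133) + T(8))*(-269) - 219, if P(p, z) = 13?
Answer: -35189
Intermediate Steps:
T(q) = (-9 + q)*(8 + q) (T(q) = (8 + q)*(-9 + q) = (-9 + q)*(8 + q))
((P(13, 4 - 3*2) + 133) + T(8))*(-269) - 219 = ((13 + 133) + (-72 + 8² - 1*8))*(-269) - 219 = (146 + (-72 + 64 - 8))*(-269) - 219 = (146 - 16)*(-269) - 219 = 130*(-269) - 219 = -34970 - 219 = -35189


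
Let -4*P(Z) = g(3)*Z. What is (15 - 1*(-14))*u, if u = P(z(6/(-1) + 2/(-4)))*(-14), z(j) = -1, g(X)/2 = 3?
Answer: -609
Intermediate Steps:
g(X) = 6 (g(X) = 2*3 = 6)
P(Z) = -3*Z/2
u = -21 (u = -3/2*(-1)*(-14) = (3/2)*(-14) = -21)
(15 - 1*(-14))*u = (15 - 1*(-14))*(-21) = (15 + 14)*(-21) = 29*(-21) = -609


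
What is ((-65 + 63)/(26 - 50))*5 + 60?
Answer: 725/12 ≈ 60.417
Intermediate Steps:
((-65 + 63)/(26 - 50))*5 + 60 = -2/(-24)*5 + 60 = -2*(-1/24)*5 + 60 = (1/12)*5 + 60 = 5/12 + 60 = 725/12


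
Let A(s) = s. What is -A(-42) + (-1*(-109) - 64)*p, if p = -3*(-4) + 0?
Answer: 582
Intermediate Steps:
p = 12 (p = 12 + 0 = 12)
-A(-42) + (-1*(-109) - 64)*p = -1*(-42) + (-1*(-109) - 64)*12 = 42 + (109 - 64)*12 = 42 + 45*12 = 42 + 540 = 582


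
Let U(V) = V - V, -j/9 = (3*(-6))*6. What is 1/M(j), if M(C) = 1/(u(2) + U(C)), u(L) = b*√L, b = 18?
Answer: 18*√2 ≈ 25.456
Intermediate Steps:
j = 972 (j = -9*3*(-6)*6 = -(-162)*6 = -9*(-108) = 972)
U(V) = 0
u(L) = 18*√L
M(C) = √2/36 (M(C) = 1/(18*√2 + 0) = 1/(18*√2) = √2/36)
1/M(j) = 1/(√2/36) = 18*√2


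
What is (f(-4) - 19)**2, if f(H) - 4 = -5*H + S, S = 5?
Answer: 100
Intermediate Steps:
f(H) = 9 - 5*H (f(H) = 4 + (-5*H + 5) = 4 + (5 - 5*H) = 9 - 5*H)
(f(-4) - 19)**2 = ((9 - 5*(-4)) - 19)**2 = ((9 + 20) - 19)**2 = (29 - 19)**2 = 10**2 = 100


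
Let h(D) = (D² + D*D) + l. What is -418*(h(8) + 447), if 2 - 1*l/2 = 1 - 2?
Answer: -242858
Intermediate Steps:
l = 6 (l = 4 - 2*(1 - 2) = 4 - 2*(-1) = 4 + 2 = 6)
h(D) = 6 + 2*D² (h(D) = (D² + D*D) + 6 = (D² + D²) + 6 = 2*D² + 6 = 6 + 2*D²)
-418*(h(8) + 447) = -418*((6 + 2*8²) + 447) = -418*((6 + 2*64) + 447) = -418*((6 + 128) + 447) = -418*(134 + 447) = -418*581 = -242858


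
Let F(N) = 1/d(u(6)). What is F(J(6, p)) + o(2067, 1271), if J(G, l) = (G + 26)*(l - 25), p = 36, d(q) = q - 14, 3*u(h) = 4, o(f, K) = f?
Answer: 78543/38 ≈ 2066.9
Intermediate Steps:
u(h) = 4/3 (u(h) = (1/3)*4 = 4/3)
d(q) = -14 + q
J(G, l) = (-25 + l)*(26 + G) (J(G, l) = (26 + G)*(-25 + l) = (-25 + l)*(26 + G))
F(N) = -3/38 (F(N) = 1/(-14 + 4/3) = 1/(-38/3) = -3/38)
F(J(6, p)) + o(2067, 1271) = -3/38 + 2067 = 78543/38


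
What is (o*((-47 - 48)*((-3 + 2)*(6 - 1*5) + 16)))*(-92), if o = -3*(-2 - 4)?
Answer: 2359800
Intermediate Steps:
o = 18 (o = -3*(-6) = 18)
(o*((-47 - 48)*((-3 + 2)*(6 - 1*5) + 16)))*(-92) = (18*((-47 - 48)*((-3 + 2)*(6 - 1*5) + 16)))*(-92) = (18*(-95*(-(6 - 5) + 16)))*(-92) = (18*(-95*(-1*1 + 16)))*(-92) = (18*(-95*(-1 + 16)))*(-92) = (18*(-95*15))*(-92) = (18*(-1425))*(-92) = -25650*(-92) = 2359800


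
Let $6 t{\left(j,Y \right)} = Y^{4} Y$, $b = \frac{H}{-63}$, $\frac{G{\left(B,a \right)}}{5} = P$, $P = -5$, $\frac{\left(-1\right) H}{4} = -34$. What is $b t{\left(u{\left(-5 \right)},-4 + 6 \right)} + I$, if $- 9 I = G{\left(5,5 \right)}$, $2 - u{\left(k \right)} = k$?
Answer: $- \frac{1651}{189} \approx -8.7354$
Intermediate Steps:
$u{\left(k \right)} = 2 - k$
$H = 136$ ($H = \left(-4\right) \left(-34\right) = 136$)
$G{\left(B,a \right)} = -25$ ($G{\left(B,a \right)} = 5 \left(-5\right) = -25$)
$I = \frac{25}{9}$ ($I = \left(- \frac{1}{9}\right) \left(-25\right) = \frac{25}{9} \approx 2.7778$)
$b = - \frac{136}{63}$ ($b = \frac{136}{-63} = 136 \left(- \frac{1}{63}\right) = - \frac{136}{63} \approx -2.1587$)
$t{\left(j,Y \right)} = \frac{Y^{5}}{6}$ ($t{\left(j,Y \right)} = \frac{Y^{4} Y}{6} = \frac{Y^{5}}{6}$)
$b t{\left(u{\left(-5 \right)},-4 + 6 \right)} + I = - \frac{136 \frac{\left(-4 + 6\right)^{5}}{6}}{63} + \frac{25}{9} = - \frac{136 \frac{2^{5}}{6}}{63} + \frac{25}{9} = - \frac{136 \cdot \frac{1}{6} \cdot 32}{63} + \frac{25}{9} = \left(- \frac{136}{63}\right) \frac{16}{3} + \frac{25}{9} = - \frac{2176}{189} + \frac{25}{9} = - \frac{1651}{189}$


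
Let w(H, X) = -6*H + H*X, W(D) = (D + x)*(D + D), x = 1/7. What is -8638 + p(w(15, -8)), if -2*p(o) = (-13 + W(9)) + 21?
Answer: -61070/7 ≈ -8724.3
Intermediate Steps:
x = ⅐ ≈ 0.14286
W(D) = 2*D*(⅐ + D) (W(D) = (D + ⅐)*(D + D) = (⅐ + D)*(2*D) = 2*D*(⅐ + D))
p(o) = -604/7 (p(o) = -((-13 + (2/7)*9*(1 + 7*9)) + 21)/2 = -((-13 + (2/7)*9*(1 + 63)) + 21)/2 = -((-13 + (2/7)*9*64) + 21)/2 = -((-13 + 1152/7) + 21)/2 = -(1061/7 + 21)/2 = -½*1208/7 = -604/7)
-8638 + p(w(15, -8)) = -8638 - 604/7 = -61070/7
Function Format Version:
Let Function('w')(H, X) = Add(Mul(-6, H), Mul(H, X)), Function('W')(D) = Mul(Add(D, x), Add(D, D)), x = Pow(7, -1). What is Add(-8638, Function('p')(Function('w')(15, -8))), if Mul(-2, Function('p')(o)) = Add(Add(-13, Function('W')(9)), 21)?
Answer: Rational(-61070, 7) ≈ -8724.3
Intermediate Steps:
x = Rational(1, 7) ≈ 0.14286
Function('W')(D) = Mul(2, D, Add(Rational(1, 7), D)) (Function('W')(D) = Mul(Add(D, Rational(1, 7)), Add(D, D)) = Mul(Add(Rational(1, 7), D), Mul(2, D)) = Mul(2, D, Add(Rational(1, 7), D)))
Function('p')(o) = Rational(-604, 7) (Function('p')(o) = Mul(Rational(-1, 2), Add(Add(-13, Mul(Rational(2, 7), 9, Add(1, Mul(7, 9)))), 21)) = Mul(Rational(-1, 2), Add(Add(-13, Mul(Rational(2, 7), 9, Add(1, 63))), 21)) = Mul(Rational(-1, 2), Add(Add(-13, Mul(Rational(2, 7), 9, 64)), 21)) = Mul(Rational(-1, 2), Add(Add(-13, Rational(1152, 7)), 21)) = Mul(Rational(-1, 2), Add(Rational(1061, 7), 21)) = Mul(Rational(-1, 2), Rational(1208, 7)) = Rational(-604, 7))
Add(-8638, Function('p')(Function('w')(15, -8))) = Add(-8638, Rational(-604, 7)) = Rational(-61070, 7)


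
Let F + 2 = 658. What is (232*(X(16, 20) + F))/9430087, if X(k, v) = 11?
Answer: 154744/9430087 ≈ 0.016410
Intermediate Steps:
F = 656 (F = -2 + 658 = 656)
(232*(X(16, 20) + F))/9430087 = (232*(11 + 656))/9430087 = (232*667)*(1/9430087) = 154744*(1/9430087) = 154744/9430087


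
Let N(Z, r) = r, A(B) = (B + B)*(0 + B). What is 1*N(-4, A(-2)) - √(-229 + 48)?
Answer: 8 - I*√181 ≈ 8.0 - 13.454*I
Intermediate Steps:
A(B) = 2*B² (A(B) = (2*B)*B = 2*B²)
1*N(-4, A(-2)) - √(-229 + 48) = 1*(2*(-2)²) - √(-229 + 48) = 1*(2*4) - √(-181) = 1*8 - I*√181 = 8 - I*√181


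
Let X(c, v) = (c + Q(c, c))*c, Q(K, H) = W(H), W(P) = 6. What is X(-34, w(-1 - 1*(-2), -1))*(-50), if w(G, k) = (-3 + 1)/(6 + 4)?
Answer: -47600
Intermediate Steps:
Q(K, H) = 6
w(G, k) = -⅕ (w(G, k) = -2/10 = -2*⅒ = -⅕)
X(c, v) = c*(6 + c) (X(c, v) = (c + 6)*c = (6 + c)*c = c*(6 + c))
X(-34, w(-1 - 1*(-2), -1))*(-50) = -34*(6 - 34)*(-50) = -34*(-28)*(-50) = 952*(-50) = -47600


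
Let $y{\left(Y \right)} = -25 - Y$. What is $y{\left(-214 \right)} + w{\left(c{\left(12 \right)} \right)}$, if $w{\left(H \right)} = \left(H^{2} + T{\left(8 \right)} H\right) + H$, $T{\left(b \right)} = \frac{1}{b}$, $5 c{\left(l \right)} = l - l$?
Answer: $189$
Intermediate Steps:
$c{\left(l \right)} = 0$ ($c{\left(l \right)} = \frac{l - l}{5} = \frac{1}{5} \cdot 0 = 0$)
$w{\left(H \right)} = H^{2} + \frac{9 H}{8}$ ($w{\left(H \right)} = \left(H^{2} + \frac{H}{8}\right) + H = H^{2} + \frac{9 H}{8}$)
$y{\left(-214 \right)} + w{\left(c{\left(12 \right)} \right)} = \left(-25 - -214\right) + \frac{1}{8} \cdot 0 \left(9 + 8 \cdot 0\right) = \left(-25 + 214\right) + \frac{1}{8} \cdot 0 \left(9 + 0\right) = 189 + \frac{1}{8} \cdot 0 \cdot 9 = 189 + 0 = 189$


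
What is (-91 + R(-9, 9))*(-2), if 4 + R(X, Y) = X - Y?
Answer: 226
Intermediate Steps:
R(X, Y) = -4 + X - Y (R(X, Y) = -4 + (X - Y) = -4 + X - Y)
(-91 + R(-9, 9))*(-2) = (-91 + (-4 - 9 - 1*9))*(-2) = (-91 + (-4 - 9 - 9))*(-2) = (-91 - 22)*(-2) = -113*(-2) = 226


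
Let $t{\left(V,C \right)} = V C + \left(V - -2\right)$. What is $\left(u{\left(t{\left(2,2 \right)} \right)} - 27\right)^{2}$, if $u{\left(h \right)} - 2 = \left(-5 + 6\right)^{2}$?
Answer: $576$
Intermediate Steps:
$t{\left(V,C \right)} = 2 + V + C V$ ($t{\left(V,C \right)} = C V + \left(V + 2\right) = C V + \left(2 + V\right) = 2 + V + C V$)
$u{\left(h \right)} = 3$ ($u{\left(h \right)} = 2 + \left(-5 + 6\right)^{2} = 2 + 1^{2} = 2 + 1 = 3$)
$\left(u{\left(t{\left(2,2 \right)} \right)} - 27\right)^{2} = \left(3 - 27\right)^{2} = \left(-24\right)^{2} = 576$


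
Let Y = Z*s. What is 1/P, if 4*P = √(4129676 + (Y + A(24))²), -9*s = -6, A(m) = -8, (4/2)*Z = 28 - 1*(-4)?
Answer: 6*√9291787/9291787 ≈ 0.0019683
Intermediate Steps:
Z = 16 (Z = (28 - 1*(-4))/2 = (28 + 4)/2 = (½)*32 = 16)
s = ⅔ (s = -⅑*(-6) = ⅔ ≈ 0.66667)
Y = 32/3 (Y = 16*(⅔) = 32/3 ≈ 10.667)
P = √9291787/6 (P = √(4129676 + (32/3 - 8)²)/4 = √(4129676 + (8/3)²)/4 = √(4129676 + 64/9)/4 = √(37167148/9)/4 = (2*√9291787/3)/4 = √9291787/6 ≈ 508.04)
1/P = 1/(√9291787/6) = 6*√9291787/9291787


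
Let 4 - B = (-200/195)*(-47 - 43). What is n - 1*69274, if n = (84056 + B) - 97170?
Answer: -1072192/13 ≈ -82476.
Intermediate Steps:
B = -1148/13 (B = 4 - (-200/195)*(-47 - 43) = 4 - (-200*1/195)*(-90) = 4 - (-40)*(-90)/39 = 4 - 1*1200/13 = 4 - 1200/13 = -1148/13 ≈ -88.308)
n = -171630/13 (n = (84056 - 1148/13) - 97170 = 1091580/13 - 97170 = -171630/13 ≈ -13202.)
n - 1*69274 = -171630/13 - 1*69274 = -171630/13 - 69274 = -1072192/13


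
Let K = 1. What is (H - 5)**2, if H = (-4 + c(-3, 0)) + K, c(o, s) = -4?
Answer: 144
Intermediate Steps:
H = -7 (H = (-4 - 4) + 1 = -8 + 1 = -7)
(H - 5)**2 = (-7 - 5)**2 = (-12)**2 = 144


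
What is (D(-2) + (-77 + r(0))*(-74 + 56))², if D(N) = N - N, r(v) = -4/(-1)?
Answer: 1726596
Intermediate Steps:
r(v) = 4 (r(v) = -4*(-1) = 4)
D(N) = 0
(D(-2) + (-77 + r(0))*(-74 + 56))² = (0 + (-77 + 4)*(-74 + 56))² = (0 - 73*(-18))² = (0 + 1314)² = 1314² = 1726596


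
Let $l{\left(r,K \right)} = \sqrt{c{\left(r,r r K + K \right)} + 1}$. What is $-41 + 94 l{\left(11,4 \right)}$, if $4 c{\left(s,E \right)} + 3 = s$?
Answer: $-41 + 94 \sqrt{3} \approx 121.81$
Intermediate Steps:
$c{\left(s,E \right)} = - \frac{3}{4} + \frac{s}{4}$
$l{\left(r,K \right)} = \sqrt{\frac{1}{4} + \frac{r}{4}}$ ($l{\left(r,K \right)} = \sqrt{\left(- \frac{3}{4} + \frac{r}{4}\right) + 1} = \sqrt{\frac{1}{4} + \frac{r}{4}}$)
$-41 + 94 l{\left(11,4 \right)} = -41 + 94 \frac{\sqrt{1 + 11}}{2} = -41 + 94 \frac{\sqrt{12}}{2} = -41 + 94 \frac{2 \sqrt{3}}{2} = -41 + 94 \sqrt{3}$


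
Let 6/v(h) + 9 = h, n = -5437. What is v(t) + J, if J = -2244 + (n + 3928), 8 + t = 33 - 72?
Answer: -105087/28 ≈ -3753.1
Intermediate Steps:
t = -47 (t = -8 + (33 - 72) = -8 - 39 = -47)
v(h) = 6/(-9 + h)
J = -3753 (J = -2244 + (-5437 + 3928) = -2244 - 1509 = -3753)
v(t) + J = 6/(-9 - 47) - 3753 = 6/(-56) - 3753 = 6*(-1/56) - 3753 = -3/28 - 3753 = -105087/28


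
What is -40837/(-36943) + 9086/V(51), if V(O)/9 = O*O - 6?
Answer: 1289412233/862803765 ≈ 1.4944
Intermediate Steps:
V(O) = -54 + 9*O² (V(O) = 9*(O*O - 6) = 9*(O² - 6) = 9*(-6 + O²) = -54 + 9*O²)
-40837/(-36943) + 9086/V(51) = -40837/(-36943) + 9086/(-54 + 9*51²) = -40837*(-1/36943) + 9086/(-54 + 9*2601) = 40837/36943 + 9086/(-54 + 23409) = 40837/36943 + 9086/23355 = 1289412233/862803765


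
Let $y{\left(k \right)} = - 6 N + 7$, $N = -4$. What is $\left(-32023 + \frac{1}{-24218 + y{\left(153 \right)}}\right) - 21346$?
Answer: $- \frac{1290836004}{24187} \approx -53369.0$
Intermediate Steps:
$y{\left(k \right)} = 31$ ($y{\left(k \right)} = \left(-6\right) \left(-4\right) + 7 = 24 + 7 = 31$)
$\left(-32023 + \frac{1}{-24218 + y{\left(153 \right)}}\right) - 21346 = \left(-32023 + \frac{1}{-24218 + 31}\right) - 21346 = \left(-32023 + \frac{1}{-24187}\right) - 21346 = \left(-32023 - \frac{1}{24187}\right) - 21346 = - \frac{774540302}{24187} - 21346 = - \frac{1290836004}{24187}$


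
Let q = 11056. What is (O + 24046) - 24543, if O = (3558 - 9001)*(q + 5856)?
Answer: -92052513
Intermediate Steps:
O = -92052016 (O = (3558 - 9001)*(11056 + 5856) = -5443*16912 = -92052016)
(O + 24046) - 24543 = (-92052016 + 24046) - 24543 = -92027970 - 24543 = -92052513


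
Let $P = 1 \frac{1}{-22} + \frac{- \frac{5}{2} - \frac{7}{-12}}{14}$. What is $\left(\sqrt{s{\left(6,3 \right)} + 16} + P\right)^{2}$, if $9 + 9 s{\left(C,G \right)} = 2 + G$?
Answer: $\frac{17745803}{1138368} - \frac{337 \sqrt{35}}{1386} \approx 14.15$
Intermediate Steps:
$s{\left(C,G \right)} = - \frac{7}{9} + \frac{G}{9}$ ($s{\left(C,G \right)} = -1 + \frac{2 + G}{9} = -1 + \left(\frac{2}{9} + \frac{G}{9}\right) = - \frac{7}{9} + \frac{G}{9}$)
$P = - \frac{337}{1848}$ ($P = 1 \left(- \frac{1}{22}\right) + \left(\left(-5\right) \frac{1}{2} - - \frac{7}{12}\right) \frac{1}{14} = - \frac{1}{22} + \left(- \frac{5}{2} + \frac{7}{12}\right) \frac{1}{14} = - \frac{1}{22} - \frac{23}{168} = - \frac{337}{1848} \approx -0.18236$)
$\left(\sqrt{s{\left(6,3 \right)} + 16} + P\right)^{2} = \left(\sqrt{\left(- \frac{7}{9} + \frac{1}{9} \cdot 3\right) + 16} - \frac{337}{1848}\right)^{2} = \left(\sqrt{\left(- \frac{7}{9} + \frac{1}{3}\right) + 16} - \frac{337}{1848}\right)^{2} = \left(\sqrt{- \frac{4}{9} + 16} - \frac{337}{1848}\right)^{2} = \left(\sqrt{\frac{140}{9}} - \frac{337}{1848}\right)^{2} = \left(\frac{2 \sqrt{35}}{3} - \frac{337}{1848}\right)^{2} = \left(- \frac{337}{1848} + \frac{2 \sqrt{35}}{3}\right)^{2}$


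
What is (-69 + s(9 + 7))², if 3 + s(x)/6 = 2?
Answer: 5625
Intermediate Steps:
s(x) = -6 (s(x) = -18 + 6*2 = -18 + 12 = -6)
(-69 + s(9 + 7))² = (-69 - 6)² = (-75)² = 5625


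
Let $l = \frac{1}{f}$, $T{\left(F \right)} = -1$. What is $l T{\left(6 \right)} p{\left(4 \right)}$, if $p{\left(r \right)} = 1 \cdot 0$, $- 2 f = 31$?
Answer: $0$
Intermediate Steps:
$f = - \frac{31}{2}$ ($f = \left(- \frac{1}{2}\right) 31 = - \frac{31}{2} \approx -15.5$)
$p{\left(r \right)} = 0$
$l = - \frac{2}{31}$ ($l = \frac{1}{- \frac{31}{2}} = - \frac{2}{31} \approx -0.064516$)
$l T{\left(6 \right)} p{\left(4 \right)} = \left(- \frac{2}{31}\right) \left(-1\right) 0 = \frac{2}{31} \cdot 0 = 0$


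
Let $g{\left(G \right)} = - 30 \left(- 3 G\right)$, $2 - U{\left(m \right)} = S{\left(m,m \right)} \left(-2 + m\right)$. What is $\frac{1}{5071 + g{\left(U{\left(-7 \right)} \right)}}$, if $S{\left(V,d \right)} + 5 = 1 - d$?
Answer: $\frac{1}{7681} \approx 0.00013019$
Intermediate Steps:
$S{\left(V,d \right)} = -4 - d$ ($S{\left(V,d \right)} = -5 - \left(-1 + d\right) = -4 - d$)
$U{\left(m \right)} = 2 - \left(-4 - m\right) \left(-2 + m\right)$
$g{\left(G \right)} = 90 G$
$\frac{1}{5071 + g{\left(U{\left(-7 \right)} \right)}} = \frac{1}{5071 + 90 \left(-6 + \left(-7\right)^{2} + 2 \left(-7\right)\right)} = \frac{1}{5071 + 90 \left(-6 + 49 - 14\right)} = \frac{1}{5071 + 90 \cdot 29} = \frac{1}{5071 + 2610} = \frac{1}{7681}$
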